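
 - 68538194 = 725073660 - 793611854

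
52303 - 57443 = - 5140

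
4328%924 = 632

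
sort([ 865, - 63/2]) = [-63/2,  865]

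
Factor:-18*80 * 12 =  - 17280= - 2^7*3^3 * 5^1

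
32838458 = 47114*697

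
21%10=1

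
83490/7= 11927 + 1/7 = 11927.14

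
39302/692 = 19651/346 = 56.79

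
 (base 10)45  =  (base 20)25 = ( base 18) 29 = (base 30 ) 1f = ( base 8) 55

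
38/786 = 19/393= 0.05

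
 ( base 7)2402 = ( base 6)4032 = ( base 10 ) 884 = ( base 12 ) 618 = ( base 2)1101110100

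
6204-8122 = -1918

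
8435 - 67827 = -59392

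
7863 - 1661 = 6202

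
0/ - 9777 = 0/1 = - 0.00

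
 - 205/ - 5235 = 41/1047=0.04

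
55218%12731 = 4294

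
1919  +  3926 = 5845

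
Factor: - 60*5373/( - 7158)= 53730/1193 = 2^1 *3^3*5^1*199^1*1193^( - 1) 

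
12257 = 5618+6639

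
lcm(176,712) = 15664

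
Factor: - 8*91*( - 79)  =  2^3*7^1  *13^1 * 79^1 = 57512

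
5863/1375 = 533/125 = 4.26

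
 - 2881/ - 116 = 2881/116 = 24.84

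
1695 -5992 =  -4297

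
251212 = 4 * 62803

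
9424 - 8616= 808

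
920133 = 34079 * 27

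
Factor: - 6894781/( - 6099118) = 2^( - 1 ) * 313^ (-1 )*9743^( - 1)*6894781^1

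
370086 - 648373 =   -  278287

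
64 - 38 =26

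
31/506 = 31/506 = 0.06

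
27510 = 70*393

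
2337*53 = 123861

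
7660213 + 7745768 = 15405981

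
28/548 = 7/137 = 0.05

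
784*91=71344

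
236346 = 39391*6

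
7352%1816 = 88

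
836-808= 28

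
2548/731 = 2548/731 = 3.49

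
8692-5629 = 3063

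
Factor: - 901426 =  - 2^1*41^1*10993^1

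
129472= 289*448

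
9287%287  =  103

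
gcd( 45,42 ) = 3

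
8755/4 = 2188+3/4 = 2188.75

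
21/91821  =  7/30607  =  0.00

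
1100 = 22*50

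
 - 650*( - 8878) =5770700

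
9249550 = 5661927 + 3587623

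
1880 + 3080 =4960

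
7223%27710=7223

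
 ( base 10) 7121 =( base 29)8DG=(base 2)1101111010001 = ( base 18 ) 13HB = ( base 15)219b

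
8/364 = 2/91 = 0.02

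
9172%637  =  254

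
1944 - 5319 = - 3375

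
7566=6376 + 1190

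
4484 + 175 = 4659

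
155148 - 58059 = 97089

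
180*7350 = 1323000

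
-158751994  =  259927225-418679219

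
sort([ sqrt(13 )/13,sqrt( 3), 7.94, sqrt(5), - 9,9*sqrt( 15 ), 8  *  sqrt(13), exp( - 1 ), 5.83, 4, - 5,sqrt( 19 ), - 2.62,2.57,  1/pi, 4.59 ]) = [ - 9, - 5, - 2.62, sqrt(13) /13,1/pi, exp(  -  1), sqrt (3),sqrt( 5),2.57, 4,  sqrt(19),4.59,  5.83, 7.94 , 8*sqrt(13), 9*sqrt(15)]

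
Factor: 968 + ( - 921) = 47^1 = 47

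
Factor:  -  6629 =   -  7^1*947^1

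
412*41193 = 16971516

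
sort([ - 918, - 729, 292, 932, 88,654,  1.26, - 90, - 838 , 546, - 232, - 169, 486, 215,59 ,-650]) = [ - 918,- 838, - 729, - 650, -232, - 169, - 90,  1.26, 59,88, 215,292, 486,546, 654,932 ] 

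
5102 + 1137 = 6239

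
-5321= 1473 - 6794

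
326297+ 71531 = 397828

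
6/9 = 2/3 = 0.67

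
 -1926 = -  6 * 321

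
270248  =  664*407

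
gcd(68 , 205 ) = 1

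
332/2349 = 332/2349 = 0.14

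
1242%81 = 27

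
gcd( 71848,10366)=2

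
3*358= 1074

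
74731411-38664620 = 36066791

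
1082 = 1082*1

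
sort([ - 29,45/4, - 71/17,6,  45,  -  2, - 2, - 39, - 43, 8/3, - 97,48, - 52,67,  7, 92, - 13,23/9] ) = [ - 97, - 52, - 43,-39,-29, - 13, - 71/17, - 2, - 2,  23/9, 8/3,  6,7,45/4 , 45,48,67,92]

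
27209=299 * 91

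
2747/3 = 2747/3 = 915.67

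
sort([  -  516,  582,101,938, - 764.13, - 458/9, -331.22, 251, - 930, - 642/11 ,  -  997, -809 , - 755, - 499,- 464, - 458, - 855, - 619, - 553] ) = [ - 997 , - 930, - 855, - 809, - 764.13, - 755, - 619, - 553, - 516, - 499, - 464, - 458,  -  331.22, - 642/11, - 458/9, 101,251, 582, 938 ] 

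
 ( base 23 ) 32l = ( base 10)1654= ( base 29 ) 1S1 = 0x676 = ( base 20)42e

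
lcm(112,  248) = 3472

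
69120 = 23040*3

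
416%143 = 130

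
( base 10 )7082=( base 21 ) G15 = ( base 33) 6GK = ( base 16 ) 1baa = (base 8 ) 15652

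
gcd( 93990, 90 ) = 30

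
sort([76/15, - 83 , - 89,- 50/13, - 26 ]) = [ - 89,  -  83, - 26,-50/13, 76/15] 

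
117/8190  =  1/70=0.01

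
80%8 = 0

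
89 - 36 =53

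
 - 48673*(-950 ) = 46239350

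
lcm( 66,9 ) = 198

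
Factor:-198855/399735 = -491/987 = - 3^( - 1)*7^(- 1)*47^ ( - 1)*491^1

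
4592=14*328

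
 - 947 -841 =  - 1788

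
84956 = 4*21239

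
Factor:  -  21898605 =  - 3^1*5^1*1459907^1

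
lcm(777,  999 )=6993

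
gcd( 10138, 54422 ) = 2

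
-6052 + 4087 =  - 1965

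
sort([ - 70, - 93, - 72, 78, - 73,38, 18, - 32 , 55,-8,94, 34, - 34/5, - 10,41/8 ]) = [ - 93, - 73,-72, - 70, - 32,-10, - 8, - 34/5,41/8,18,34, 38,55,78,94 ]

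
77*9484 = 730268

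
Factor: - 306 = -2^1 * 3^2*17^1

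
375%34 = 1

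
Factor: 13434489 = 3^2*139^1*10739^1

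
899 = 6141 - 5242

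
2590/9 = 2590/9 = 287.78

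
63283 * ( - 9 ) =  - 569547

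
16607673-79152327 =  - 62544654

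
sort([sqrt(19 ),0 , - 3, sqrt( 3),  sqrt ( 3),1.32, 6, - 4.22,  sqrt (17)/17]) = [ - 4.22, - 3,0 , sqrt(17)/17, 1.32, sqrt( 3 ), sqrt( 3) , sqrt( 19), 6]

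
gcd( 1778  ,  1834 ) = 14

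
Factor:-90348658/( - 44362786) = 13^( - 1)*349^( - 1)*4889^( - 1)*45174329^1 = 45174329/22181393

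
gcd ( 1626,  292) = 2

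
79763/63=1266  +  5/63 = 1266.08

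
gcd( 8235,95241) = 3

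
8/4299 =8/4299 = 0.00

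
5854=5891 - 37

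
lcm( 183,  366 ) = 366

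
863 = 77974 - 77111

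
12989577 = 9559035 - -3430542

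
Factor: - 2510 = -2^1*5^1* 251^1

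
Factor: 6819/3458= 2^(  -  1 )*3^1 * 7^( - 1 ) * 13^ (-1)*19^(  -  1)*2273^1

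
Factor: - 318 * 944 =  -300192  =  -  2^5*3^1*53^1*59^1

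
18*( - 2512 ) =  - 45216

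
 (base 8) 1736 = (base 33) U0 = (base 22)210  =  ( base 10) 990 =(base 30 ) 130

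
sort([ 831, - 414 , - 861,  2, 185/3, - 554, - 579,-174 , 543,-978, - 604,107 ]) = [ - 978, - 861 , - 604, - 579, - 554,- 414 , - 174,2,185/3,107,543,831]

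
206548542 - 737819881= - 531271339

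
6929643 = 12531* 553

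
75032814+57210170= 132242984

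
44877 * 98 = 4397946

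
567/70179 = 189/23393 = 0.01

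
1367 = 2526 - 1159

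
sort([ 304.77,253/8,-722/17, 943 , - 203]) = [ - 203, - 722/17,  253/8 , 304.77,  943]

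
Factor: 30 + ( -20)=2^1 * 5^1 = 10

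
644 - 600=44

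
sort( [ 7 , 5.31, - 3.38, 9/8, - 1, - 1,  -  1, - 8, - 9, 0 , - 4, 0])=[-9, - 8, - 4, - 3.38,-1, - 1,-1, 0, 0,  9/8, 5.31 , 7]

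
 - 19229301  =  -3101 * 6201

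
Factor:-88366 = -2^1*17^1*23^1*113^1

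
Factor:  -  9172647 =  - 3^2*11^2*8423^1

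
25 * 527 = 13175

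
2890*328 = 947920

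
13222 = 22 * 601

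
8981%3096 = 2789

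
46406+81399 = 127805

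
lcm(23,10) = 230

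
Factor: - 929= -929^1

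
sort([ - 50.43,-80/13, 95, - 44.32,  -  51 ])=[ -51, - 50.43, - 44.32 , - 80/13,95]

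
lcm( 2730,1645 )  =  128310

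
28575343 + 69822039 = 98397382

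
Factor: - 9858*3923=  -  2^1*3^1*31^1  *53^1*3923^1 = - 38672934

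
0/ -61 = 0/1 = -0.00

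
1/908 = 1/908  =  0.00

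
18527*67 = 1241309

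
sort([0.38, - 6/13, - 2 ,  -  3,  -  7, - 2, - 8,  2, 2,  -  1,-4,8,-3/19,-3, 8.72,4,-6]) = [ - 8, - 7, - 6, - 4, - 3, - 3, - 2, - 2,  -  1, - 6/13,-3/19, 0.38, 2, 2, 4, 8, 8.72]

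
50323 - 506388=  - 456065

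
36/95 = 36/95 = 0.38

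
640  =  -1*( -640)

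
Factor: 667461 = 3^1*31^1*7177^1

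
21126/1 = 21126 = 21126.00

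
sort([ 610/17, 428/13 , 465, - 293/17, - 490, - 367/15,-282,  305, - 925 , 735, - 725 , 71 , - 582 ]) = [ -925,- 725, - 582,-490, - 282, - 367/15, - 293/17,428/13,610/17,71,  305,465, 735] 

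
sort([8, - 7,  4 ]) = [-7, 4, 8]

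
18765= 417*45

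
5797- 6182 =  - 385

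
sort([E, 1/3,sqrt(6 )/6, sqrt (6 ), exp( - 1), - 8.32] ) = [- 8.32,1/3,  exp( - 1) , sqrt(6) /6, sqrt( 6), E ]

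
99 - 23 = 76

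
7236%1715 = 376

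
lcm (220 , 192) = 10560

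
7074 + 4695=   11769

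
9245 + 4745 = 13990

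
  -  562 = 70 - 632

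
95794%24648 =21850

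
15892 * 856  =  13603552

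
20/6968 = 5/1742 =0.00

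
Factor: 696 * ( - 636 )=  - 2^5*3^2*29^1*53^1   =  -442656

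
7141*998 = 7126718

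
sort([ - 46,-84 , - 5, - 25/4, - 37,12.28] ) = [ - 84 ,-46, - 37, - 25/4, - 5,12.28 ]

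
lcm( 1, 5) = 5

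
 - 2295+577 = -1718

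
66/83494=33/41747 = 0.00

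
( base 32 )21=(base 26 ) 2d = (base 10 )65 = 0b1000001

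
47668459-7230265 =40438194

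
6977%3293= 391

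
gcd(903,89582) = 1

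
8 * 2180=17440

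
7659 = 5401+2258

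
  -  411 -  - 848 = 437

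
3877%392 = 349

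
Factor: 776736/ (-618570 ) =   -  496/395 = - 2^4*5^( - 1 )*31^1*79^( - 1)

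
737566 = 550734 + 186832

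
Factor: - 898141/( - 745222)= 2^( - 1) * 43^1*20887^1* 372611^( - 1)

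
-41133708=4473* (-9196)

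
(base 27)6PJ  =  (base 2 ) 1001111001100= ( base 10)5068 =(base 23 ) 9D8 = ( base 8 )11714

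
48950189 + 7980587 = 56930776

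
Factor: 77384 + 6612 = 83996 = 2^2 * 11^1*23^1 * 83^1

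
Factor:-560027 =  - 13^1 * 23^1*1873^1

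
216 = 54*4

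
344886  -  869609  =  -524723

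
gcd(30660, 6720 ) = 420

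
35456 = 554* 64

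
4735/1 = 4735=4735.00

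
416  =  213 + 203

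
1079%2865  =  1079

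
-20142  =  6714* ( - 3) 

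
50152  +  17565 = 67717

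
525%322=203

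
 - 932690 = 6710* ( - 139)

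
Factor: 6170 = 2^1*5^1*617^1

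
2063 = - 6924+8987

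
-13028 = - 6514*2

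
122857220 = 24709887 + 98147333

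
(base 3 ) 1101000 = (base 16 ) 3e7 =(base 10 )999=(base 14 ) 515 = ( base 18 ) 319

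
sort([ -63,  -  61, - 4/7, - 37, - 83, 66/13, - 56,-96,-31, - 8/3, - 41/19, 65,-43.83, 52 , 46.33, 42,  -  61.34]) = [ - 96, - 83,- 63,-61.34, - 61, - 56,- 43.83,-37, - 31, - 8/3, - 41/19,-4/7, 66/13, 42, 46.33, 52,  65] 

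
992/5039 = 992/5039 = 0.20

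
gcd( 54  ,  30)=6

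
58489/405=144 + 169/405=144.42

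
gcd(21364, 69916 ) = 28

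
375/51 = 7 + 6/17 = 7.35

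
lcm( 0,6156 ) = 0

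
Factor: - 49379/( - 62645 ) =67/85= 5^( - 1)*17^( - 1)*67^1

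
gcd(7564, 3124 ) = 4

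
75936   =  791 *96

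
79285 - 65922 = 13363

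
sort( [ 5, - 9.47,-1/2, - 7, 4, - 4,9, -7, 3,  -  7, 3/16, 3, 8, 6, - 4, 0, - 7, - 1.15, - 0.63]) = [ - 9.47, - 7,  -  7,-7, - 7, - 4, - 4 ,-1.15, - 0.63 , - 1/2, 0, 3/16, 3, 3,4, 5, 6, 8, 9]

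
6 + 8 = 14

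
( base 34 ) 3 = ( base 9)3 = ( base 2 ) 11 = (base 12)3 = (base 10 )3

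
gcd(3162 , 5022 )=186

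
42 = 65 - 23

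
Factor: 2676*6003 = 2^2*3^3*23^1 * 29^1*223^1 = 16064028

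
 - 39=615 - 654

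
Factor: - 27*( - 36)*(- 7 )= -6804 = - 2^2*3^5 * 7^1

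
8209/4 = 2052 + 1/4  =  2052.25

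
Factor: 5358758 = 2^1*2679379^1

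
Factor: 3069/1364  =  9/4 =2^ ( - 2)*3^2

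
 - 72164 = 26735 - 98899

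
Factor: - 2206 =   -  2^1*1103^1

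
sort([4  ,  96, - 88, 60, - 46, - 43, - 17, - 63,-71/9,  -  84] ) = [ - 88, - 84,-63 , - 46, - 43, - 17, - 71/9, 4, 60 , 96 ]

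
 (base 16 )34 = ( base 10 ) 52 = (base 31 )1l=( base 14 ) 3a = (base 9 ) 57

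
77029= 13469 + 63560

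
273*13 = 3549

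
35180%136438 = 35180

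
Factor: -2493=  -  3^2*277^1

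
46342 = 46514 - 172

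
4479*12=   53748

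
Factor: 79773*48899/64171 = 3^1*107^1*457^1*26591^1*64171^( - 1) = 3900819927/64171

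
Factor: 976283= 7^1* 11^1* 31^1*409^1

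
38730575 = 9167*4225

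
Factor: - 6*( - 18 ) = 108  =  2^2*3^3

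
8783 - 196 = 8587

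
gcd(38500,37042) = 2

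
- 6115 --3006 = -3109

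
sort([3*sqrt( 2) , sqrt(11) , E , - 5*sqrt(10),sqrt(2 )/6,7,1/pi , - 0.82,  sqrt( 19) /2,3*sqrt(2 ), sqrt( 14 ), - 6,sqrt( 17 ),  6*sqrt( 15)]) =[ - 5*sqrt( 10 ) ,- 6,  -  0.82,  sqrt( 2)/6,  1/pi,sqrt ( 19 )/2, E, sqrt( 11 ),sqrt ( 14),sqrt(17 ),  3*sqrt (2 ),3*sqrt(2), 7,6*sqrt (15)]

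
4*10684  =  42736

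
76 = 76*1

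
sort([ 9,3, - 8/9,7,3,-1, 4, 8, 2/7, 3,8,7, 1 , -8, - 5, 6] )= [ - 8,  -  5, - 1,-8/9,  2/7, 1, 3 , 3, 3,4,6, 7, 7, 8, 8,9 ]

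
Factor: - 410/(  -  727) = 2^1*5^1*41^1*727^(-1 )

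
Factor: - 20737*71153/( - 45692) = 2^(-2) * 89^1*233^1*11423^( - 1)*71153^1= 1475499761/45692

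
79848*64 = 5110272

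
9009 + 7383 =16392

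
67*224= 15008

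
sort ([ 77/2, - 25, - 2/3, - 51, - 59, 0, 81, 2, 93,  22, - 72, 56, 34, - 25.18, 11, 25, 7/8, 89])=[ - 72, - 59, - 51,-25.18, - 25, - 2/3, 0, 7/8, 2,11, 22, 25,34, 77/2,  56, 81 , 89,93 ]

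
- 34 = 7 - 41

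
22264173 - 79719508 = - 57455335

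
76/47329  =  4/2491 = 0.00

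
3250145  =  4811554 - 1561409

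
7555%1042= 261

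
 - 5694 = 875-6569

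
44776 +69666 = 114442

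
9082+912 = 9994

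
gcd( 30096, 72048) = 912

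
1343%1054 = 289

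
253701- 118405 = 135296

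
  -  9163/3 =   -  3055 + 2/3  =  - 3054.33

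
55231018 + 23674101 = 78905119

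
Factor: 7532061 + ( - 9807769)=-2275708= -2^2 * 139^1 * 4093^1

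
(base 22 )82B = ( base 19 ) AGD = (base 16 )f57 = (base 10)3927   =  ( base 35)377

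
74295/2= 37147+1/2  =  37147.50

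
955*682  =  651310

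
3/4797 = 1/1599 = 0.00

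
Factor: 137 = 137^1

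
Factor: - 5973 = -3^1*11^1*181^1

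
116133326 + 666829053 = 782962379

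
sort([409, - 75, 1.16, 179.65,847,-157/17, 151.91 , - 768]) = [-768,-75,-157/17, 1.16,151.91,179.65, 409  ,  847 ]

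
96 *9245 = 887520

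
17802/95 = 187 + 37/95 = 187.39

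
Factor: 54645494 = 2^1*4357^1*6271^1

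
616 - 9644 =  - 9028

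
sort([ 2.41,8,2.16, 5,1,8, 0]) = [ 0 , 1, 2.16,2.41,5,8 , 8 ]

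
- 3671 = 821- 4492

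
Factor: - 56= - 2^3*7^1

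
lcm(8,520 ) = 520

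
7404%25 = 4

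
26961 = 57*473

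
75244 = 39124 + 36120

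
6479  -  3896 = 2583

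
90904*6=545424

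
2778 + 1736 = 4514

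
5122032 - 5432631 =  - 310599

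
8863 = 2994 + 5869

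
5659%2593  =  473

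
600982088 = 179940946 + 421041142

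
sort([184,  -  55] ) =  [  -  55,184]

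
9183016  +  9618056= 18801072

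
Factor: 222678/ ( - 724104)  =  -139/452 = -2^(-2) * 113^(- 1 )*139^1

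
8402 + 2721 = 11123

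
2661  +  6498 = 9159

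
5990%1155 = 215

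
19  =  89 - 70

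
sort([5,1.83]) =[ 1.83, 5 ]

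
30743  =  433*71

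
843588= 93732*9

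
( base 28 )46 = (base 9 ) 141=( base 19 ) 64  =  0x76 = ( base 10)118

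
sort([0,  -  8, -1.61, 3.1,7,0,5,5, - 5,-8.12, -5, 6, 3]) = [-8.12, - 8,-5, - 5,-1.61,0  ,  0,3,3.1, 5,5, 6,7 ] 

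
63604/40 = 1590 + 1/10 = 1590.10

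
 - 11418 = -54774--43356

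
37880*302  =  11439760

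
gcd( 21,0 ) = 21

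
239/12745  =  239/12745 = 0.02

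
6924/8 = 1731/2 = 865.50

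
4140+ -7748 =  - 3608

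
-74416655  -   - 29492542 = - 44924113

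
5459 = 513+4946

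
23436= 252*93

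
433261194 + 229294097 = 662555291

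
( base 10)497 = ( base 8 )761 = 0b111110001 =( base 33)f2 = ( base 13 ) 2C3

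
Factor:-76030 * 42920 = -3263207600 = - 2^4*5^2*29^1*37^1*7603^1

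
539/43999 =539/43999 =0.01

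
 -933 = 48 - 981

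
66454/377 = 66454/377 = 176.27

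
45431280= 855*53136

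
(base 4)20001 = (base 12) 369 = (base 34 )f3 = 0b1000000001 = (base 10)513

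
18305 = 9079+9226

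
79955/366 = 218+ 167/366 = 218.46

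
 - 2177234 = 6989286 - 9166520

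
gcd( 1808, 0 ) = 1808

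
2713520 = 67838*40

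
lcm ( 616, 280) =3080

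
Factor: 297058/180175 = 2^1*5^ (-2) *17^1 * 7207^ (-1 ) *8737^1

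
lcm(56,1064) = 1064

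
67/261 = 67/261 = 0.26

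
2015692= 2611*772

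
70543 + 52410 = 122953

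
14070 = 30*469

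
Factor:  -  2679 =-3^1  *19^1*47^1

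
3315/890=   663/178 = 3.72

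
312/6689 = 312/6689=0.05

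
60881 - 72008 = -11127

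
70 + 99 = 169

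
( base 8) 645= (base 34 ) CD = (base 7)1141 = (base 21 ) K1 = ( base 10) 421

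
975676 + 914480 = 1890156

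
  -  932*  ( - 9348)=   8712336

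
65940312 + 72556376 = 138496688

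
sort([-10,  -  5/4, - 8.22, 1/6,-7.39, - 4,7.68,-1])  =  [ - 10, - 8.22,-7.39,  -  4 , - 5/4,- 1 , 1/6, 7.68]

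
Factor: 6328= 2^3*7^1*113^1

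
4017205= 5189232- 1172027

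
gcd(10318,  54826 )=2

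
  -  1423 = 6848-8271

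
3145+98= 3243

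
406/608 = 203/304 = 0.67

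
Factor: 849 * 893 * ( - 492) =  - 2^2*3^2*19^1*41^1 * 47^1*283^1 = - 373013244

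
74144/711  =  74144/711=104.28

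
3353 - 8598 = - 5245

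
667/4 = 667/4 = 166.75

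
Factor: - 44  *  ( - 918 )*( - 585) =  - 2^3 *3^5 * 5^1*11^1*13^1*17^1 = - 23629320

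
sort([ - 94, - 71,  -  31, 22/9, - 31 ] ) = [ - 94, - 71, - 31, - 31,22/9]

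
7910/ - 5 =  - 1582+0/1 = - 1582.00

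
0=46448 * 0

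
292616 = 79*3704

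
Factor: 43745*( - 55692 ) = - 2436246540 = - 2^2*3^2*5^1 *7^1 *13^2 * 17^1*673^1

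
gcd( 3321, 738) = 369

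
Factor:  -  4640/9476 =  - 1160/2369 = - 2^3 * 5^1*23^( - 1)*29^1*103^(-1)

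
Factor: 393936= 2^4* 3^1*29^1*283^1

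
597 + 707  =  1304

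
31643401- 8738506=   22904895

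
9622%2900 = 922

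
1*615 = 615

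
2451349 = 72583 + 2378766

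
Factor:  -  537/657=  - 179/219 = - 3^(-1)*73^( - 1)*179^1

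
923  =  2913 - 1990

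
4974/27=1658/9 = 184.22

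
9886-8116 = 1770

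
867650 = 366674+500976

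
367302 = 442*831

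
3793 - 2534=1259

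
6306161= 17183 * 367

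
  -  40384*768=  - 31014912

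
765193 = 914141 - 148948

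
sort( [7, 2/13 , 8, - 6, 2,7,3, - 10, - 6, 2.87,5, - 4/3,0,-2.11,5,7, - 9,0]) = [-10, - 9, - 6, - 6, - 2.11, - 4/3,0,0, 2/13 , 2, 2.87,  3,5,5, 7,7,7, 8 ]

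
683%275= 133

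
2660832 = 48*55434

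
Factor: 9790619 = 1693^1*5783^1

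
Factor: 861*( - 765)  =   - 658665 = - 3^3*5^1*7^1*17^1* 41^1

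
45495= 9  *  5055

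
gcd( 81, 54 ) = 27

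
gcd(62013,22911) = 21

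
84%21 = 0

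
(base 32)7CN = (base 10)7575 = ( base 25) c30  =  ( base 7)31041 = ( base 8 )16627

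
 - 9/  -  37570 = 9/37570 = 0.00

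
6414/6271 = 1 + 143/6271 = 1.02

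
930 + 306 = 1236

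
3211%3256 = 3211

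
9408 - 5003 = 4405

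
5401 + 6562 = 11963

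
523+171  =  694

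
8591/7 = 1227 + 2/7 = 1227.29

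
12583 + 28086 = 40669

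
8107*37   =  299959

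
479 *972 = 465588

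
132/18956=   33/4739 = 0.01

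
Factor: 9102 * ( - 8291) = - 75464682 = - 2^1*3^1*37^1*41^1 * 8291^1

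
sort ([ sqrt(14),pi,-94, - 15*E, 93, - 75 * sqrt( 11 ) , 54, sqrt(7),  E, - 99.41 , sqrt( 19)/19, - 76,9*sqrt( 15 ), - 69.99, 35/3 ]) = [-75*sqrt(11), - 99.41  , - 94, - 76 , -69.99,- 15*E, sqrt ( 19 )/19,  sqrt( 7 ),  E, pi,  sqrt( 14), 35/3,9 * sqrt(15)  ,  54,93 ]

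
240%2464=240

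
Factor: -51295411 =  - 79^1*83^1*7823^1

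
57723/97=57723/97 = 595.08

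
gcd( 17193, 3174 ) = 3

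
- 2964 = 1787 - 4751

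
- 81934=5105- 87039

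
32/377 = 32/377 = 0.08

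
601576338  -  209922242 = 391654096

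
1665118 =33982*49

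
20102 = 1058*19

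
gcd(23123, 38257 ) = 1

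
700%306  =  88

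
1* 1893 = 1893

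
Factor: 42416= 2^4 * 11^1*241^1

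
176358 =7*25194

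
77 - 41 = 36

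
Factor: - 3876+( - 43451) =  - 47327 = - 7^1*6761^1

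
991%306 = 73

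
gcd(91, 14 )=7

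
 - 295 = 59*( - 5) 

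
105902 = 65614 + 40288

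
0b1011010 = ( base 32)2Q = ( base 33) 2o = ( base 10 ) 90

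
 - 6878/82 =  - 84 + 5/41 = -83.88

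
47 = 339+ - 292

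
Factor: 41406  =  2^1 * 3^1*67^1*103^1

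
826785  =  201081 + 625704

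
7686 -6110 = 1576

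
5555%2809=2746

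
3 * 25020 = 75060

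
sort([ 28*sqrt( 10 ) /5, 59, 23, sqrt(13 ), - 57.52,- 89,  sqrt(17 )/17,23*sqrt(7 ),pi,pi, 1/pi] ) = [ - 89 , - 57.52, sqrt( 17)/17,1/pi, pi , pi,  sqrt(13),  28 *sqrt( 10 ) /5, 23, 59,23*sqrt( 7)]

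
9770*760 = 7425200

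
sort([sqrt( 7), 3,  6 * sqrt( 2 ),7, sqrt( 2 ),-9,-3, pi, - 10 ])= [ - 10, - 9, - 3, sqrt( 2), sqrt( 7 ),3, pi, 7, 6*sqrt( 2)]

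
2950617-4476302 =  - 1525685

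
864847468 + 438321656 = 1303169124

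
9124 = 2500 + 6624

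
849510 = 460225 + 389285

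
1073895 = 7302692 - 6228797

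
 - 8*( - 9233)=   73864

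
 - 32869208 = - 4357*7544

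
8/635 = 8/635   =  0.01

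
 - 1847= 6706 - 8553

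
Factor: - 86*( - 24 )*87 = 179568 =2^4*3^2*29^1*43^1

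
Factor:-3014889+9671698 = 17^1*101^1* 3877^1 = 6656809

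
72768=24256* 3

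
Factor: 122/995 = 2^1 * 5^( - 1)*61^1*199^(  -  1 ) 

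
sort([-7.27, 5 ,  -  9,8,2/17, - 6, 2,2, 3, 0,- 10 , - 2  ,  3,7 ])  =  [ - 10 ,-9, - 7.27, - 6,-2, 0, 2/17,2, 2, 3,3, 5, 7 , 8 ] 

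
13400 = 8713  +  4687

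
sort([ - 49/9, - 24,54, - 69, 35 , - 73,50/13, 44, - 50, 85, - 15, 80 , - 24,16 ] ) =[ - 73,-69, - 50, - 24, - 24, - 15, - 49/9, 50/13, 16,35, 44, 54, 80,85 ] 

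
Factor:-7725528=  - 2^3 *3^2*61^1  *  1759^1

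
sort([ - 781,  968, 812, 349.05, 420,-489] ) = [ - 781, -489,349.05 , 420,  812, 968 ] 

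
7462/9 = 7462/9= 829.11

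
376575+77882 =454457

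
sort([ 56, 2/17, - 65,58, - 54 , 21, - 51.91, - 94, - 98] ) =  [  -  98,-94, - 65, - 54, - 51.91, 2/17,21, 56, 58]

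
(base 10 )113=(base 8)161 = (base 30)3N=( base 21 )58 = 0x71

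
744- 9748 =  - 9004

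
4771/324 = 14 + 235/324 = 14.73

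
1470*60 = 88200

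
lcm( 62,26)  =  806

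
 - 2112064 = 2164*( - 976)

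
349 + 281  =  630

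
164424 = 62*2652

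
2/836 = 1/418 = 0.00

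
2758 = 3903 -1145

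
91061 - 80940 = 10121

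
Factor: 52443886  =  2^1*11^1*2383813^1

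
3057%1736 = 1321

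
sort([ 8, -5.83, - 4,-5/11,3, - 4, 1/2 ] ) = [ - 5.83 , -4, - 4, - 5/11 , 1/2,  3, 8]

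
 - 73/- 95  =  73/95 = 0.77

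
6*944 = 5664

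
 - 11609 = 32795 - 44404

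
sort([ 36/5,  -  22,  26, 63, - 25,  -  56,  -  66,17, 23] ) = [  -  66,  -  56,-25,  -  22,  36/5, 17, 23,26,63 ] 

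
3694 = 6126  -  2432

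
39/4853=39/4853 = 0.01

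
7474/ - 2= - 3737/1 = - 3737.00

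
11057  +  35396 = 46453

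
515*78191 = 40268365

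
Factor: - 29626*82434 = - 2442189684 = - 2^2*3^1*11^1*1249^1*14813^1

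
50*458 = 22900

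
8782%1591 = 827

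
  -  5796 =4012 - 9808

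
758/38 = 19 + 18/19 = 19.95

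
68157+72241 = 140398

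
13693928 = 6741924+6952004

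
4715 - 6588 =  - 1873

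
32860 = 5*6572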